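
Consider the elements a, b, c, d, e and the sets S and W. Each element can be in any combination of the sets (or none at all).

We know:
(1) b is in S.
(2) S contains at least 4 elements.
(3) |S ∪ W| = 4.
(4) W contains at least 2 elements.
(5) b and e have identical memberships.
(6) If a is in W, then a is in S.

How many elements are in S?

4

From (1): b ∈ S.
(5): e matches b: e ∈ S.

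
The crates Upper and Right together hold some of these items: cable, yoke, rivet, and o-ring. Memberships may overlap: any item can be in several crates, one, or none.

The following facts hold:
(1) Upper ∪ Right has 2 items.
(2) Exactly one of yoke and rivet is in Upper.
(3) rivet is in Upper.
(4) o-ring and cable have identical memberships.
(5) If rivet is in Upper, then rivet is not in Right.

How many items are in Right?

From (3): rivet ∈ Upper.
(2) (exactly one): yoke ∉ Upper.
(5): rivet ∉ Right.
Suppose cable ∈ Upper: no assignment then satisfies all the clues, so cable ∉ Upper.

1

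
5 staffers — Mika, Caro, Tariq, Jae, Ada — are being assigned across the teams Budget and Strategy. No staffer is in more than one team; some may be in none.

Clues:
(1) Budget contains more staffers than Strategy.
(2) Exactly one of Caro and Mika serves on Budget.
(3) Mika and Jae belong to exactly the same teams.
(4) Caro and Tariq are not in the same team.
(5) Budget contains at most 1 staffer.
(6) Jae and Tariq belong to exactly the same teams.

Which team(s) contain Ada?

Ada: none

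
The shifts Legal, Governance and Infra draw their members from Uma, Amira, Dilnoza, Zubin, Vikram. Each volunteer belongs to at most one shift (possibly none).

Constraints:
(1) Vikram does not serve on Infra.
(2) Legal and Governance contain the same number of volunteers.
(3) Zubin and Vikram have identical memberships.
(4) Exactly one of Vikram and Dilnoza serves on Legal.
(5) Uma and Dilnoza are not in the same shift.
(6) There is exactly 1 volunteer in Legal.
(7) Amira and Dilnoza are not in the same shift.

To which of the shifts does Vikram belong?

Vikram: none

From (1): Vikram ∉ Infra.
(3): Zubin matches Vikram: Zubin ∉ Infra.
Suppose Vikram ∈ Legal: no assignment then satisfies all the clues, so Vikram ∉ Legal.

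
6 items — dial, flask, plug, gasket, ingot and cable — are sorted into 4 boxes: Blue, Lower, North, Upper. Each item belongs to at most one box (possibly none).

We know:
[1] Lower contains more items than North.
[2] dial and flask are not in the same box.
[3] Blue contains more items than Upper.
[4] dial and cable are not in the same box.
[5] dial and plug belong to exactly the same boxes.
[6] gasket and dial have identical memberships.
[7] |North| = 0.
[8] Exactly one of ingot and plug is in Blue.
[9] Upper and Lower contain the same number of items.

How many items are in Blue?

(7): North already has 0, so the rest are out.
Suppose dial ∉ Blue: no assignment then satisfies all the clues, so dial ∈ Blue.

3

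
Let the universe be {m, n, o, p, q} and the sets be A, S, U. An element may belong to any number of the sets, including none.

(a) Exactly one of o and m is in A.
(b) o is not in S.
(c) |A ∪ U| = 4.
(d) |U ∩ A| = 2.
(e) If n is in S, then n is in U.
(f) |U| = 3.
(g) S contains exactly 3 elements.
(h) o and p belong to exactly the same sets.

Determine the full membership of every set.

A = {o, p, q}; S = {m, n, q}; U = {n, o, p}

From (b): o ∉ S.
(h): p matches o: p ∉ S.
(g): only 3 candidates remain for S, so all are in.
(e): n ∈ U.
Suppose m ∈ A: no assignment then satisfies all the clues, so m ∉ A.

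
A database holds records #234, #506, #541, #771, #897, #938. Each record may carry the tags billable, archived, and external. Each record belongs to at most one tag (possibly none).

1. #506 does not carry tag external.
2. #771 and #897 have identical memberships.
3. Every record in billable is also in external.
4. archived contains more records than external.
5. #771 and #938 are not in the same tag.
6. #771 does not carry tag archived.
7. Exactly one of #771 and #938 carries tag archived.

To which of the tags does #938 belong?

#938: archived

From (1): #506 ∉ external.
From (6): #771 ∉ archived.
(2): #897 matches #771: #897 ∉ archived.
(3) contrapositive: #506 ∉ billable.
(7) (exactly one): #938 ∈ archived.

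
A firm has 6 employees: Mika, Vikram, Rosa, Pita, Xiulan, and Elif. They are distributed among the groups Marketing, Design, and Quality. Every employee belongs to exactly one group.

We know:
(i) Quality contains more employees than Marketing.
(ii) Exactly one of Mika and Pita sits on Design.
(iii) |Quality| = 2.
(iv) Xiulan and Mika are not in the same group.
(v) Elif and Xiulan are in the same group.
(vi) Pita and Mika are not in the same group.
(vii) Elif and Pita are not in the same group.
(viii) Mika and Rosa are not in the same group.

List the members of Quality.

Quality = {Elif, Xiulan}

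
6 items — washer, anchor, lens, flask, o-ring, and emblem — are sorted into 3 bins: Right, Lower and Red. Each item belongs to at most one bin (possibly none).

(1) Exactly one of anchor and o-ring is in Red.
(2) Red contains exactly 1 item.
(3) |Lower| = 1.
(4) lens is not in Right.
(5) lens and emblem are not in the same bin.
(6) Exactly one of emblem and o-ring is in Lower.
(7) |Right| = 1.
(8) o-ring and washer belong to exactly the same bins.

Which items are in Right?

Right = {flask}

From (4): lens ∉ Right.
Suppose washer ∈ Right: no assignment then satisfies all the clues, so washer ∉ Right.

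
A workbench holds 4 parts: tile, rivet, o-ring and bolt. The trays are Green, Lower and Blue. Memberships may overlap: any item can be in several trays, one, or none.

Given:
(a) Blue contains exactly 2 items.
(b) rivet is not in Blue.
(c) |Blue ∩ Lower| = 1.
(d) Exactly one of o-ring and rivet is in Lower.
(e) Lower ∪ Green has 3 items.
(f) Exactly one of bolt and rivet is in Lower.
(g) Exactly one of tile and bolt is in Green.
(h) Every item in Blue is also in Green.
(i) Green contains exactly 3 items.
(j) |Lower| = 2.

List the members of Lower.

From (b): rivet ∉ Blue.
Suppose tile ∉ Lower: no assignment then satisfies all the clues, so tile ∈ Lower.

Lower = {rivet, tile}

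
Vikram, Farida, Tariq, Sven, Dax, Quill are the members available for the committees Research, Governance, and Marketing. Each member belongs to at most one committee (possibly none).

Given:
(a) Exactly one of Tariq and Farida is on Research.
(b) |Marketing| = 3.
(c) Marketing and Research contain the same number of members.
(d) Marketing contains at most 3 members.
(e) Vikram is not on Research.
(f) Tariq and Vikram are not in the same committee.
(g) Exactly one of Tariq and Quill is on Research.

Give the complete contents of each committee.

Research = {Dax, Sven, Tariq}; Governance = {}; Marketing = {Farida, Quill, Vikram}

From (e): Vikram ∉ Research.
Suppose Vikram ∈ Governance: no assignment then satisfies all the clues, so Vikram ∉ Governance.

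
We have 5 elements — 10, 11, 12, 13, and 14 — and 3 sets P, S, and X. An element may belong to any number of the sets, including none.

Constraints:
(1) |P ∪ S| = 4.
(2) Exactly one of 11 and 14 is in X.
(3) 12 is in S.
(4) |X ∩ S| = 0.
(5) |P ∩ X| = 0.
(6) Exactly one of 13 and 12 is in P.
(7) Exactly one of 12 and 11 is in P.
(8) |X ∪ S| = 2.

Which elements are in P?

From (3): 12 ∈ S.
Suppose 10 ∉ P: no assignment then satisfies all the clues, so 10 ∈ P.

P = {10, 11, 13}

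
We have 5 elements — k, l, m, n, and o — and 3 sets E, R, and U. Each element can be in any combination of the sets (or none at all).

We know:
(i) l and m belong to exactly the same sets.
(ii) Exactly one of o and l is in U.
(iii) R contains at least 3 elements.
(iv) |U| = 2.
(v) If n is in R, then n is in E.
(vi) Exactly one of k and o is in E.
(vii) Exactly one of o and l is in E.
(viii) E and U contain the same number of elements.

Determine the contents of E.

E = {n, o}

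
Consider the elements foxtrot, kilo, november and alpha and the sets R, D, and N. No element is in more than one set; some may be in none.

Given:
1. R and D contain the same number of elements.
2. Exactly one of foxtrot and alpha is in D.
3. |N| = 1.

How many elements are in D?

1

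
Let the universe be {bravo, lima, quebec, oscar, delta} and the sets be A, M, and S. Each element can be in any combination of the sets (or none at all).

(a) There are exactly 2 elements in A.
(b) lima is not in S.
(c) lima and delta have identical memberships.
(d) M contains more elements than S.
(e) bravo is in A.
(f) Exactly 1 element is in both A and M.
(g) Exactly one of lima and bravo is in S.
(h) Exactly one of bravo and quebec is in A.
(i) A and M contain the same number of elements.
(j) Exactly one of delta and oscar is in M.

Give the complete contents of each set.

A = {bravo, oscar}; M = {oscar, quebec}; S = {bravo}

From (b): lima ∉ S.
From (e): bravo ∈ A.
(c): delta matches lima: delta ∉ S.
(g) (exactly one): bravo ∈ S.
(h) (exactly one): quebec ∉ A.
Suppose bravo ∈ M: no assignment then satisfies all the clues, so bravo ∉ M.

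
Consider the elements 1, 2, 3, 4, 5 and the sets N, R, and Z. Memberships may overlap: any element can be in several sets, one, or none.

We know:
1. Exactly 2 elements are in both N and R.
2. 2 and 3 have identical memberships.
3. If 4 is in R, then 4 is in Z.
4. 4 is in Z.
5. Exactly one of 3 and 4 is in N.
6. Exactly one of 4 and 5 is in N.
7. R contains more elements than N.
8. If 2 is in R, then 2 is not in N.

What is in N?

N = {1, 4}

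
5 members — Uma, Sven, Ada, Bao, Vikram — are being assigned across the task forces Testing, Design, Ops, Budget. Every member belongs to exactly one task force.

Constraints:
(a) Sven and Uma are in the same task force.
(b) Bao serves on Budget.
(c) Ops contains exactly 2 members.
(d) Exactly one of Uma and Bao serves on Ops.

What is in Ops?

From (b): Bao ∈ Budget.
(d) (exactly one): Uma ∈ Ops.
(a): Sven matches Uma: Sven ∉ Testing.
(a): Sven matches Uma: Sven ∉ Design.
(a): Sven matches Uma: Sven ∈ Ops.
(c): Ops already has 2, so the rest are out.

Ops = {Sven, Uma}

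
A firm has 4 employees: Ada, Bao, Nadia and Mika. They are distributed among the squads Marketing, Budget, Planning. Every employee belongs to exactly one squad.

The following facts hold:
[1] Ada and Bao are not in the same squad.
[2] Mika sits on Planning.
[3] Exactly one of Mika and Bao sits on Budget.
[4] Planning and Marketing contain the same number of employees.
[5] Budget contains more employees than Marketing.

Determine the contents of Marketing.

Marketing = {Ada}

From (2): Mika ∈ Planning.
(3) (exactly one): Bao ∈ Budget.
(1): Ada ∉ Budget.
Suppose Ada ∉ Marketing: no assignment then satisfies all the clues, so Ada ∈ Marketing.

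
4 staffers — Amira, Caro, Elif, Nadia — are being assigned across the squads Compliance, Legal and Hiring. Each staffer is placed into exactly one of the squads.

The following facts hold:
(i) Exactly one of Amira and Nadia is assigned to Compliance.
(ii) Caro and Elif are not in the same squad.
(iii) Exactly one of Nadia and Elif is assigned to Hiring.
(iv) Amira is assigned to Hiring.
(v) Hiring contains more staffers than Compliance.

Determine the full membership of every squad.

Compliance = {Nadia}; Legal = {Caro}; Hiring = {Amira, Elif}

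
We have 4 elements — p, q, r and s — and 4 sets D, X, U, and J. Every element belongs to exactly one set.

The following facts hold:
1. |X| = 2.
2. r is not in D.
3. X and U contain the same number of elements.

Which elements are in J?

J = {}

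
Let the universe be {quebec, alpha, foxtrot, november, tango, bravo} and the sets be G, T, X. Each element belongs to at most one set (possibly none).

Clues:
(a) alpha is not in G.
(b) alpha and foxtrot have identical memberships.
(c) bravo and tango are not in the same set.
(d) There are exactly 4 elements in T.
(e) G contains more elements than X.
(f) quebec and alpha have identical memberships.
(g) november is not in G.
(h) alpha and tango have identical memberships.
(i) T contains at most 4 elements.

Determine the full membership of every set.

G = {bravo}; T = {alpha, foxtrot, quebec, tango}; X = {}

From (a): alpha ∉ G.
From (g): november ∉ G.
(b): foxtrot matches alpha: foxtrot ∉ G.
(f): quebec matches alpha: quebec ∉ G.
(h): tango matches alpha: tango ∉ G.
Suppose quebec ∉ T: no assignment then satisfies all the clues, so quebec ∈ T.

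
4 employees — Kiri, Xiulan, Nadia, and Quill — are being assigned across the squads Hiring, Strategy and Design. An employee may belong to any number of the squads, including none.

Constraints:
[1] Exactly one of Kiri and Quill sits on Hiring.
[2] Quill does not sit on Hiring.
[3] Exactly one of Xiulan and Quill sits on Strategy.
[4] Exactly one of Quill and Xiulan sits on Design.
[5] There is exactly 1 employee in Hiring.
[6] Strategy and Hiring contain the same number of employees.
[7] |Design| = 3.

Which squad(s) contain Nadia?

Nadia: Design

From (2): Quill ∉ Hiring.
(1) (exactly one): Kiri ∈ Hiring.
(5): Hiring already has 1, so the rest are out.
Suppose Nadia ∈ Strategy: no assignment then satisfies all the clues, so Nadia ∉ Strategy.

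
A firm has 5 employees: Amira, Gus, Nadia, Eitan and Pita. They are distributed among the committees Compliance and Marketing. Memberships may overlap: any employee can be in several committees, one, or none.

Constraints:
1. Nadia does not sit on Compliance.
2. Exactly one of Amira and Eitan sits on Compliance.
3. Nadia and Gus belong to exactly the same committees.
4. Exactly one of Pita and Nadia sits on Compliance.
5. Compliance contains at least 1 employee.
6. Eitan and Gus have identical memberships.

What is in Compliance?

From (1): Nadia ∉ Compliance.
(3): Gus matches Nadia: Gus ∉ Compliance.
(4) (exactly one): Pita ∈ Compliance.
(6): Eitan matches Gus: Eitan ∉ Compliance.
(2) (exactly one): Amira ∈ Compliance.

Compliance = {Amira, Pita}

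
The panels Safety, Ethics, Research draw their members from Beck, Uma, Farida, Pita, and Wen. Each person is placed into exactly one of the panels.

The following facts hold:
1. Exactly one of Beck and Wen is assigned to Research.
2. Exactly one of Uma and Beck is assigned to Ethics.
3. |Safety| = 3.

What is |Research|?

1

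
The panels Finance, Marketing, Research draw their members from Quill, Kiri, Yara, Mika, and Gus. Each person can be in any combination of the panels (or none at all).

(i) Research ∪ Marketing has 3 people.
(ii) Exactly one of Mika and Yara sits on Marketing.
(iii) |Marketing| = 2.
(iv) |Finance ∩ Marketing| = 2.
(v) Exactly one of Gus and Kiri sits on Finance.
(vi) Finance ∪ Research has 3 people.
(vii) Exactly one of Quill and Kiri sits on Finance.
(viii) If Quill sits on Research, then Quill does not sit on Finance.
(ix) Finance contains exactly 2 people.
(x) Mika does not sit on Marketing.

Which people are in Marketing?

From (x): Mika ∉ Marketing.
(ii) (exactly one): Yara ∈ Marketing.
Suppose Quill ∈ Marketing: no assignment then satisfies all the clues, so Quill ∉ Marketing.

Marketing = {Kiri, Yara}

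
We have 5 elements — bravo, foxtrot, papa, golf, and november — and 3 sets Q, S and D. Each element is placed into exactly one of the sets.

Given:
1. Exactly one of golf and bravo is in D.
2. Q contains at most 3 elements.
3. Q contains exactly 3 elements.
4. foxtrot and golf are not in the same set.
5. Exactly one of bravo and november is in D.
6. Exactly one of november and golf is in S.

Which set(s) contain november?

november: Q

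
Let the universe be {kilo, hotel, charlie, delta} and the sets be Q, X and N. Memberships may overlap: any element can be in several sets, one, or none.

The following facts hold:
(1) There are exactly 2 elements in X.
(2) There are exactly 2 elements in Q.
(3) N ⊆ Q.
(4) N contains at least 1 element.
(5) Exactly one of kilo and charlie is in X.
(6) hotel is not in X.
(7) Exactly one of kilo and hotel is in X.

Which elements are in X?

From (6): hotel ∉ X.
(7) (exactly one): kilo ∈ X.
(5) (exactly one): charlie ∉ X.
(1): only 2 candidates remain for X, so all are in.

X = {delta, kilo}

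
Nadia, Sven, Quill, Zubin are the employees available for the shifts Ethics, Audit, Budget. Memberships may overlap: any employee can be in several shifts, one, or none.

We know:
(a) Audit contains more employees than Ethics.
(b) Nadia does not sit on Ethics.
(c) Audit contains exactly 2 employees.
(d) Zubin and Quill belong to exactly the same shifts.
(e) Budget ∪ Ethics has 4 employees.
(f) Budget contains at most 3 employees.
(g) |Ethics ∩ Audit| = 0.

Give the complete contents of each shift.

Ethics = {Sven}; Audit = {Quill, Zubin}; Budget = {Nadia, Quill, Zubin}

From (b): Nadia ∉ Ethics.
Suppose Nadia ∈ Audit: no assignment then satisfies all the clues, so Nadia ∉ Audit.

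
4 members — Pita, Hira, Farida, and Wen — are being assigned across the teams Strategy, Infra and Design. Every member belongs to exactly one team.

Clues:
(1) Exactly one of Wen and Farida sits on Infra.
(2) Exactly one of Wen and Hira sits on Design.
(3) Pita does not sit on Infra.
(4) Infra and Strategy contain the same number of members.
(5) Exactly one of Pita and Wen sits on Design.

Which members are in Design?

Design = {Hira, Pita}

From (3): Pita ∉ Infra.
Suppose Pita ∉ Design: no assignment then satisfies all the clues, so Pita ∈ Design.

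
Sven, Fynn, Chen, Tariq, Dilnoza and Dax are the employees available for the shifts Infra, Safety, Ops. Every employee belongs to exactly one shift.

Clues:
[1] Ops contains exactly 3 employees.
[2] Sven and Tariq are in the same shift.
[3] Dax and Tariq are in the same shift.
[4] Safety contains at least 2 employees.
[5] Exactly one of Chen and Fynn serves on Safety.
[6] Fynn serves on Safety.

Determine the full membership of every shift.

Infra = {Chen}; Safety = {Dilnoza, Fynn}; Ops = {Dax, Sven, Tariq}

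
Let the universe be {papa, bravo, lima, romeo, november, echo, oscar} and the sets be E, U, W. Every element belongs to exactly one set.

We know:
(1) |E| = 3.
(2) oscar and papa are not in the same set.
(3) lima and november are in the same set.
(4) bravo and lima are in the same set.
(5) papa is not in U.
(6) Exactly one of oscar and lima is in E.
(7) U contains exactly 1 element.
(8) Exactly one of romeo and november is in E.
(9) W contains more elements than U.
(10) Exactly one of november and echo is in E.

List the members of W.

W = {echo, papa, romeo}

From (5): papa ∉ U.
Suppose papa ∉ W: no assignment then satisfies all the clues, so papa ∈ W.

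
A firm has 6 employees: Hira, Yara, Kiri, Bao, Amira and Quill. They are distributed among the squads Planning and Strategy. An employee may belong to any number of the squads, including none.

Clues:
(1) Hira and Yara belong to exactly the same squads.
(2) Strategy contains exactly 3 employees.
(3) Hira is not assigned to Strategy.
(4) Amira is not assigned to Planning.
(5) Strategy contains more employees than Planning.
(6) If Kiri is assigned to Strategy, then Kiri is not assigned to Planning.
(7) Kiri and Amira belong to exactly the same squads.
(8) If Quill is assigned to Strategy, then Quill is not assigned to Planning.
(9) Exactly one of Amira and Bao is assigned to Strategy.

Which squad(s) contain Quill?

Quill: Strategy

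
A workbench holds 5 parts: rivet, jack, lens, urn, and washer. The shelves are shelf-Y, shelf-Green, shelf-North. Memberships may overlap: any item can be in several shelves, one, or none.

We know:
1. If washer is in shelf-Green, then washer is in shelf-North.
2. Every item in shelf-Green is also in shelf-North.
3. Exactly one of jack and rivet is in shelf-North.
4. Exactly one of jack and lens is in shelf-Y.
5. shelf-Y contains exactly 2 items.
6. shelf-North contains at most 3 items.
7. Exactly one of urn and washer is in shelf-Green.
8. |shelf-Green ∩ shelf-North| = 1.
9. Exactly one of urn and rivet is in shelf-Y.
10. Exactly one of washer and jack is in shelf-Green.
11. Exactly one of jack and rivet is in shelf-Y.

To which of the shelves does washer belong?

washer: shelf-Green, shelf-North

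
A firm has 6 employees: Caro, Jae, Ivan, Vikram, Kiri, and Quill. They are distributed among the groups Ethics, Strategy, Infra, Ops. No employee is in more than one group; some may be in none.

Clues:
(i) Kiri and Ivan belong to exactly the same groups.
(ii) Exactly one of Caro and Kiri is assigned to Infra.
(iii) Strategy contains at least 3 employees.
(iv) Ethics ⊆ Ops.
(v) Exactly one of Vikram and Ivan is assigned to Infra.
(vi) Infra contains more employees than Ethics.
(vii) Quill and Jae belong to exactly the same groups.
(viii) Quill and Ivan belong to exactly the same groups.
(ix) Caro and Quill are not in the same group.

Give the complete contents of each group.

Ethics = {}; Strategy = {Ivan, Jae, Kiri, Quill}; Infra = {Caro, Vikram}; Ops = {}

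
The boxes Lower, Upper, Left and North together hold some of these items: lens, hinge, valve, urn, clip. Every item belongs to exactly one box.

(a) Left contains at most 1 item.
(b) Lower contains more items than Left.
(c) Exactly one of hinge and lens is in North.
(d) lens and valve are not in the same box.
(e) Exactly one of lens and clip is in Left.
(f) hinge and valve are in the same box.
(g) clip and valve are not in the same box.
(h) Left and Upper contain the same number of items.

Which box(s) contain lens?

lens: North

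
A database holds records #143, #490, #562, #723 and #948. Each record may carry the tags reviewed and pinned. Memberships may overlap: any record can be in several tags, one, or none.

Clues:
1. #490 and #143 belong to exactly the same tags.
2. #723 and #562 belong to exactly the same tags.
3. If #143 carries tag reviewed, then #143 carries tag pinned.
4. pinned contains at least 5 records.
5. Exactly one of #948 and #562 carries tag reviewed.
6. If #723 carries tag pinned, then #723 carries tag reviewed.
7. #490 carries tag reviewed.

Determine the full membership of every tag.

From (7): #490 ∈ reviewed.
(1): #143 matches #490: #143 ∈ reviewed.
(3): #143 ∈ pinned.
(4): only 5 candidates remain for pinned, so all are in.
(6): #723 ∈ reviewed.
(2): #562 matches #723: #562 ∈ reviewed.
(5) (exactly one): #948 ∉ reviewed.

reviewed = {#143, #490, #562, #723}; pinned = {#143, #490, #562, #723, #948}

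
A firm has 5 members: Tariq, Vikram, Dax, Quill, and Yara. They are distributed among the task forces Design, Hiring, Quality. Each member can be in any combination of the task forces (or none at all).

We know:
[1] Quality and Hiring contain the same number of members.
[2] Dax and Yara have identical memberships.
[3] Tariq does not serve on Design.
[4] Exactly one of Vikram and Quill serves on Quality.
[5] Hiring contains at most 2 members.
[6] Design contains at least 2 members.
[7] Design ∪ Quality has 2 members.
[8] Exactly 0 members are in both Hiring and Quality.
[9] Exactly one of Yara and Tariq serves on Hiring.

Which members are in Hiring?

Hiring = {Tariq}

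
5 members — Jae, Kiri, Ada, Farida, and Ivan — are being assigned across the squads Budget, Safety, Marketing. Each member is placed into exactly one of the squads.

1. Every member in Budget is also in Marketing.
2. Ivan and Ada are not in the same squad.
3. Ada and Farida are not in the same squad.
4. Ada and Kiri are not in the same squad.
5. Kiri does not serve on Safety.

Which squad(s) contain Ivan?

From (5): Kiri ∉ Safety.
Suppose Ivan ∈ Budget: no assignment then satisfies all the clues, so Ivan ∉ Budget.

Ivan: Marketing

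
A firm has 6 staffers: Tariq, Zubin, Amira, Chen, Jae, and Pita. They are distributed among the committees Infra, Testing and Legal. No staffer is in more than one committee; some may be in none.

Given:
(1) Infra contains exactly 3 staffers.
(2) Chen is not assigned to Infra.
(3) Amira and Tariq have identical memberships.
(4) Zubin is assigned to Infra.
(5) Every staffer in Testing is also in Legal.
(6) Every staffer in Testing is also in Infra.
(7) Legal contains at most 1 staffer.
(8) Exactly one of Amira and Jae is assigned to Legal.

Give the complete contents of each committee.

Infra = {Amira, Tariq, Zubin}; Testing = {}; Legal = {Jae}

From (2): Chen ∉ Infra.
From (4): Zubin ∈ Infra.
(6) contrapositive: Chen ∉ Testing.
Suppose Tariq ∉ Infra: no assignment then satisfies all the clues, so Tariq ∈ Infra.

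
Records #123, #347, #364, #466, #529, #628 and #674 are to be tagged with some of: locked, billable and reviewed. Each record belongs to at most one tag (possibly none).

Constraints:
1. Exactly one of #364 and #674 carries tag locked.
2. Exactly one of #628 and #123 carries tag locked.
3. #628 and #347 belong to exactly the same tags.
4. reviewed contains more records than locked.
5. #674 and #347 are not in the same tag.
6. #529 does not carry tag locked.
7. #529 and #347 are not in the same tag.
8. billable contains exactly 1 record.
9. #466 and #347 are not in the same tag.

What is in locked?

locked = {#123, #674}

From (6): #529 ∉ locked.
Suppose #123 ∉ locked: no assignment then satisfies all the clues, so #123 ∈ locked.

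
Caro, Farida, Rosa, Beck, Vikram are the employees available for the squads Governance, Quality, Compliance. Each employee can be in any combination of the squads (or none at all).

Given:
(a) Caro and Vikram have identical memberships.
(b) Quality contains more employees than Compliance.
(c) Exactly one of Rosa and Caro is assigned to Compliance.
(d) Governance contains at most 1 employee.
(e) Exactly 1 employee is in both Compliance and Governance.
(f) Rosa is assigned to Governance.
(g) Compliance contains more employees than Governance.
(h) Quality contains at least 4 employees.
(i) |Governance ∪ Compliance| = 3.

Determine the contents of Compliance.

Compliance = {Beck, Farida, Rosa}

From (f): Rosa ∈ Governance.
(d): Governance already has 1, so the rest are out.
Suppose Caro ∈ Compliance: no assignment then satisfies all the clues, so Caro ∉ Compliance.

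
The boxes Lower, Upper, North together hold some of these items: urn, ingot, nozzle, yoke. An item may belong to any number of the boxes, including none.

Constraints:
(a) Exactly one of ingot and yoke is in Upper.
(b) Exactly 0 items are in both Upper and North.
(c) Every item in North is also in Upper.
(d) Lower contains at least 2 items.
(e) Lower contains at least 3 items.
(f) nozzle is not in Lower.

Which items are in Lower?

Lower = {ingot, urn, yoke}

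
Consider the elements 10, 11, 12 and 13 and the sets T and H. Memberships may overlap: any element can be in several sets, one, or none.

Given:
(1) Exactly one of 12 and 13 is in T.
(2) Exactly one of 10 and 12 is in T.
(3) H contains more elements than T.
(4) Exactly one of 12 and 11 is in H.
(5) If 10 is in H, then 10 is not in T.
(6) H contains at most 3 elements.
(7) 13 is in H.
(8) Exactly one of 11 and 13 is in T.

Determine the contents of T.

T = {11, 12}

From (7): 13 ∈ H.
Suppose 10 ∈ T: no assignment then satisfies all the clues, so 10 ∉ T.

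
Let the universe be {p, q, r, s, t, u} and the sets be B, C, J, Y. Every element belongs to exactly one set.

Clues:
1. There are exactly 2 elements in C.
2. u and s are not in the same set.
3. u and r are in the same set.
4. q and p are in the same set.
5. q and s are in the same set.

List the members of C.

C = {r, u}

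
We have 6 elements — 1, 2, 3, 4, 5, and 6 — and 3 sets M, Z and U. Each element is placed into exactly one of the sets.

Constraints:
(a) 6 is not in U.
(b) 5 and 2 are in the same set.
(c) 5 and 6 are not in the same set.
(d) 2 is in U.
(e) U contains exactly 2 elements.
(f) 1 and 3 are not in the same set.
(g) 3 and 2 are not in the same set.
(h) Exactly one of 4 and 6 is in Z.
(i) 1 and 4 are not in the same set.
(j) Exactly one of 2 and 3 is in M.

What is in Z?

From (a): 6 ∉ U.
From (d): 2 ∈ U.
(b): 5 matches 2: 5 ∉ M.
(b): 5 matches 2: 5 ∉ Z.
(b): 5 matches 2: 5 ∈ U.
(e): U already has 2, so the rest are out.
(j) (exactly one): 3 ∈ M.
(f): 1 ∉ M.
Only one set left: 1 ∈ Z.
(i): 4 ∉ Z.
Only one set left: 4 ∈ M.
(h) (exactly one): 6 ∈ Z.

Z = {1, 6}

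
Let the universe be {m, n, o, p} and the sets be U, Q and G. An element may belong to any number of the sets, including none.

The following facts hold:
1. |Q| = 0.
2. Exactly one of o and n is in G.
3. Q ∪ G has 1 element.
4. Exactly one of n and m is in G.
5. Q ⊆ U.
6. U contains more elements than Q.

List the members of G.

G = {n}

(1): Q already has 0, so the rest are out.
Suppose m ∈ G: no assignment then satisfies all the clues, so m ∉ G.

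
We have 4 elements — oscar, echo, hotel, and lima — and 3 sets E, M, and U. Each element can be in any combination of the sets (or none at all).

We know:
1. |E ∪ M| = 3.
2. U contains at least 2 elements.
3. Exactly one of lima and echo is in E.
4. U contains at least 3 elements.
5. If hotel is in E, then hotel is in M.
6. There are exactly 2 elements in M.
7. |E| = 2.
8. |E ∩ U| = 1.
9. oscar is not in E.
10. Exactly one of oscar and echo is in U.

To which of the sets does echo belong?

echo: E

From (9): oscar ∉ E.
Suppose echo ∉ E: no assignment then satisfies all the clues, so echo ∈ E.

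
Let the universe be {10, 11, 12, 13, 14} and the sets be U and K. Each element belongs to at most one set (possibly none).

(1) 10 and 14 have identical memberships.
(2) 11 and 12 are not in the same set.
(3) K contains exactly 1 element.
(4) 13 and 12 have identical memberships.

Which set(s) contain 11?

11: K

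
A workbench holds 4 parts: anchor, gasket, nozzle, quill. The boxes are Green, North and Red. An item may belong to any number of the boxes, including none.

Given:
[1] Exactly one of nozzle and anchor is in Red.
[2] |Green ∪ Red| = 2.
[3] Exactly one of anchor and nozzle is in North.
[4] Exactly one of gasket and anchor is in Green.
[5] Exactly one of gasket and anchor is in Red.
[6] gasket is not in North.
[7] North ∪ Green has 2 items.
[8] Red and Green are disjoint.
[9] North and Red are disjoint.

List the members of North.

North = {nozzle}

From (6): gasket ∉ North.
Suppose anchor ∈ North: no assignment then satisfies all the clues, so anchor ∉ North.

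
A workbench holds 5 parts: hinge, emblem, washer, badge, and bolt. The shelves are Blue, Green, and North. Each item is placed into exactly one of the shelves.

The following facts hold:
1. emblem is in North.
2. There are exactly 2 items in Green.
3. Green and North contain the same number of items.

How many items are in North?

2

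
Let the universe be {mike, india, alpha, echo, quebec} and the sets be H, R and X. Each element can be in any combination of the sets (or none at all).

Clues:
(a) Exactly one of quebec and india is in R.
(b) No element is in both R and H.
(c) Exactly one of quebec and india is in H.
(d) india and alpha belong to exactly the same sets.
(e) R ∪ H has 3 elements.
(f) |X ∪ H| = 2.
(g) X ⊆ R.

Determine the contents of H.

H = {alpha, india}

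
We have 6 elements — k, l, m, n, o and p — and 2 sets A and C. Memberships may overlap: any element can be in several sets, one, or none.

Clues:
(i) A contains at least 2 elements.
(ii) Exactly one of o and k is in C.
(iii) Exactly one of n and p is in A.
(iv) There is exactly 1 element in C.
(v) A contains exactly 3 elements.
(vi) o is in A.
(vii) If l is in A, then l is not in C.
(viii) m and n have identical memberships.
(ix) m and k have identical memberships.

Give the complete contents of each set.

A = {l, o, p}; C = {o}

From (vi): o ∈ A.
Suppose k ∈ A: no assignment then satisfies all the clues, so k ∉ A.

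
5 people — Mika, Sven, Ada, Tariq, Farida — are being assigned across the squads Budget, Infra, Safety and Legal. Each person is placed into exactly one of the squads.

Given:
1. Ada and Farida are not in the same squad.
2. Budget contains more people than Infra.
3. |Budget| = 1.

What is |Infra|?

0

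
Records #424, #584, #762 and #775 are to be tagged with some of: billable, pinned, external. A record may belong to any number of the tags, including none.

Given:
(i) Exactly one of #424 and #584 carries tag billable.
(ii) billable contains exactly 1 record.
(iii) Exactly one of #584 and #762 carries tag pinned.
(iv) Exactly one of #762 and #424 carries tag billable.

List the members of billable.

billable = {#424}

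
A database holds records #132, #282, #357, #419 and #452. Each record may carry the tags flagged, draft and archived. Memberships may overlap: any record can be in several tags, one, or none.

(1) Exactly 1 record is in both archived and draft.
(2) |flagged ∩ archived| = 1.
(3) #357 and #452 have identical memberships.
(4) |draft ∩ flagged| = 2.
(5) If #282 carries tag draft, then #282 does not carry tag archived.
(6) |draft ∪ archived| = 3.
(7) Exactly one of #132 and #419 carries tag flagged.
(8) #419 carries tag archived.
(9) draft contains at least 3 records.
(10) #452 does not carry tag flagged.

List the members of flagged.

flagged = {#282, #419}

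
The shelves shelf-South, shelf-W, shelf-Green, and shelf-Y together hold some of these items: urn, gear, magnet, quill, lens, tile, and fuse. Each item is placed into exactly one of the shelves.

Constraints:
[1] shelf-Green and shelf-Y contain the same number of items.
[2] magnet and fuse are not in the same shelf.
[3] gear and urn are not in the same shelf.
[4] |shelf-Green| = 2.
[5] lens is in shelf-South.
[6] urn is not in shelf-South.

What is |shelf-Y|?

2

From (5): lens ∈ shelf-South.
From (6): urn ∉ shelf-South.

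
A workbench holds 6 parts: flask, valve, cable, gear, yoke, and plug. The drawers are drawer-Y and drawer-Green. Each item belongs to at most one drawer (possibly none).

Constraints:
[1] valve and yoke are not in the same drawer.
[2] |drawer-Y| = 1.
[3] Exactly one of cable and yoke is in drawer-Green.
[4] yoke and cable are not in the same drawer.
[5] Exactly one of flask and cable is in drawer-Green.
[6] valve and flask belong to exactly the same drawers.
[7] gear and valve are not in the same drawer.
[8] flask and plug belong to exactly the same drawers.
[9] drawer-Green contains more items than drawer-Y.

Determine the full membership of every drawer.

drawer-Y = {yoke}; drawer-Green = {cable, gear}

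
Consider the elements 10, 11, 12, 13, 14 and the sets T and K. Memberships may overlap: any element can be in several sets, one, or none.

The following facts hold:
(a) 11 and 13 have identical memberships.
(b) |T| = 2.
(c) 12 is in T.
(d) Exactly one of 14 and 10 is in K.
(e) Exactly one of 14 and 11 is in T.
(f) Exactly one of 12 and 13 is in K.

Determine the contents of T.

From (c): 12 ∈ T.
Suppose 10 ∈ T: no assignment then satisfies all the clues, so 10 ∉ T.

T = {12, 14}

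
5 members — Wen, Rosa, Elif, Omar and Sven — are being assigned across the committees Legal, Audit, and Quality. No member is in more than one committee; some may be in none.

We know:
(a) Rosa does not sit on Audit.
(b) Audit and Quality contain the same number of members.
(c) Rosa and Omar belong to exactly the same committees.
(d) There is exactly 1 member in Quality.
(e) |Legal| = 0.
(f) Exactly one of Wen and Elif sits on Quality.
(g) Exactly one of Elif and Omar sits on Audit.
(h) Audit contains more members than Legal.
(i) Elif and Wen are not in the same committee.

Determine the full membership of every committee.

Legal = {}; Audit = {Elif}; Quality = {Wen}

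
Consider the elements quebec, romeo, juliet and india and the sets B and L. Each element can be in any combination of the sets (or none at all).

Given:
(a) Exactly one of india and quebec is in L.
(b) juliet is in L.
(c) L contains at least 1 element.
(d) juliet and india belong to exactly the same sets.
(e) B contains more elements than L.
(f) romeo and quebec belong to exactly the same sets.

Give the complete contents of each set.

B = {india, juliet, quebec, romeo}; L = {india, juliet}

From (b): juliet ∈ L.
(d): india matches juliet: india ∈ L.
(a) (exactly one): quebec ∉ L.
(f): romeo matches quebec: romeo ∉ L.
Suppose quebec ∉ B: no assignment then satisfies all the clues, so quebec ∈ B.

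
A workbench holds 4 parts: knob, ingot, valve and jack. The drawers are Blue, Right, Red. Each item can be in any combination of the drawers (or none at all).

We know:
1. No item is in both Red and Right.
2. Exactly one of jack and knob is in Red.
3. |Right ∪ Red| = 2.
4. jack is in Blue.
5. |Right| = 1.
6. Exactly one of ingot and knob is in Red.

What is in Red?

Red = {knob}

From (4): jack ∈ Blue.
Suppose knob ∉ Red: no assignment then satisfies all the clues, so knob ∈ Red.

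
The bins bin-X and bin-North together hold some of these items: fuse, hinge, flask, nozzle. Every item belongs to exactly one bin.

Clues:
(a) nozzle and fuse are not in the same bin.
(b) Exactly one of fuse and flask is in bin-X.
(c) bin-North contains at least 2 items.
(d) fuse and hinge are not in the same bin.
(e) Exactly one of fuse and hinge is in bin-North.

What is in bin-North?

bin-North = {flask, hinge, nozzle}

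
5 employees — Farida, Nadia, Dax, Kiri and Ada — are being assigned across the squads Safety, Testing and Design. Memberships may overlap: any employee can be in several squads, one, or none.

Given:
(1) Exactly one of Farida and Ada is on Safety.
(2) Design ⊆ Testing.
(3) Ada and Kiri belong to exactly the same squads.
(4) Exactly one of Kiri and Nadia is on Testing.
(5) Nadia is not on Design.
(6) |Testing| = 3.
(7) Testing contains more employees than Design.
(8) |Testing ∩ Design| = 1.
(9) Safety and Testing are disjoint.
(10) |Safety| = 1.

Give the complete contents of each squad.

Safety = {Farida}; Testing = {Ada, Dax, Kiri}; Design = {Dax}

From (5): Nadia ∉ Design.
Suppose Farida ∉ Safety: no assignment then satisfies all the clues, so Farida ∈ Safety.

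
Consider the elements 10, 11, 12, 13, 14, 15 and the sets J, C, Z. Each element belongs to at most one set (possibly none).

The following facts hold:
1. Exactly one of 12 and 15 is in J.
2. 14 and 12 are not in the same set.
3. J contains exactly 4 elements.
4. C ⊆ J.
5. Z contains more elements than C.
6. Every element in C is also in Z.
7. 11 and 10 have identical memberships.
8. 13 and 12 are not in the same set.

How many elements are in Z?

1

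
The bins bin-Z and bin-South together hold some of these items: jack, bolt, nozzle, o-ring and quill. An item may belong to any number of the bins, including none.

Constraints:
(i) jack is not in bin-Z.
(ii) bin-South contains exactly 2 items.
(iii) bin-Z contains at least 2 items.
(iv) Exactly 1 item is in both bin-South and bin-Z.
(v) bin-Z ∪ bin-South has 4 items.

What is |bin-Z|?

3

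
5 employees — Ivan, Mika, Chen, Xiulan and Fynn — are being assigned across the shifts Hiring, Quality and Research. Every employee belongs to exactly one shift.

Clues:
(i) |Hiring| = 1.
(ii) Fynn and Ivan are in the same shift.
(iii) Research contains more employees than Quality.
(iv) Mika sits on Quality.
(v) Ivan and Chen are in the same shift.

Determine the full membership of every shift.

Hiring = {Xiulan}; Quality = {Mika}; Research = {Chen, Fynn, Ivan}

From (iv): Mika ∈ Quality.
Suppose Ivan ∈ Hiring: no assignment then satisfies all the clues, so Ivan ∉ Hiring.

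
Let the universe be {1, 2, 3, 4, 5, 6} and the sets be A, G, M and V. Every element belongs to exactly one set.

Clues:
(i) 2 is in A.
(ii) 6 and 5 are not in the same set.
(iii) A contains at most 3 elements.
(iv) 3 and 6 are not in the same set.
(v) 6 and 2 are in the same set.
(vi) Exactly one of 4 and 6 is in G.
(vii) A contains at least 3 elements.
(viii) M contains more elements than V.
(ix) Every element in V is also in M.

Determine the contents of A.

A = {1, 2, 6}

From (i): 2 ∈ A.
(v): 6 matches 2: 6 ∈ A.
(vi) (exactly one): 4 ∈ G.
(ii): 5 ∉ A.
(iv): 3 ∉ A.
(vii): only 3 candidates remain for A, so all are in.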